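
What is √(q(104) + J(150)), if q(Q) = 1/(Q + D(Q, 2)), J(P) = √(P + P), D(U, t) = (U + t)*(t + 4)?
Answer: √(185 + 1369000*√3)/370 ≈ 4.1620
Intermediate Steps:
D(U, t) = (4 + t)*(U + t) (D(U, t) = (U + t)*(4 + t) = (4 + t)*(U + t))
J(P) = √2*√P (J(P) = √(2*P) = √2*√P)
q(Q) = 1/(12 + 7*Q) (q(Q) = 1/(Q + (2² + 4*Q + 4*2 + Q*2)) = 1/(Q + (4 + 4*Q + 8 + 2*Q)) = 1/(Q + (12 + 6*Q)) = 1/(12 + 7*Q))
√(q(104) + J(150)) = √(1/(12 + 7*104) + √2*√150) = √(1/(12 + 728) + √2*(5*√6)) = √(1/740 + 10*√3)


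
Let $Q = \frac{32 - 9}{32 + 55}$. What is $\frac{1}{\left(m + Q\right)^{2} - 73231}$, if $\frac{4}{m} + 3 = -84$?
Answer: $- \frac{7569}{554285078} \approx -1.3655 \cdot 10^{-5}$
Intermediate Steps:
$m = - \frac{4}{87}$ ($m = \frac{4}{-3 - 84} = \frac{4}{-87} = 4 \left(- \frac{1}{87}\right) = - \frac{4}{87} \approx -0.045977$)
$Q = \frac{23}{87} \approx 0.26437$
$\frac{1}{\left(m + Q\right)^{2} - 73231} = \frac{1}{\left(- \frac{4}{87} + \frac{23}{87}\right)^{2} - 73231} = \frac{1}{\left(\frac{19}{87}\right)^{2} - 73231} = \frac{1}{\frac{361}{7569} - 73231} = \frac{1}{- \frac{554285078}{7569}} = - \frac{7569}{554285078}$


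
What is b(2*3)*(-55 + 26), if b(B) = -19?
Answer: 551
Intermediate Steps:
b(2*3)*(-55 + 26) = -19*(-55 + 26) = -19*(-29) = 551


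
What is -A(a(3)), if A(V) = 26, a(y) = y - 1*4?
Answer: -26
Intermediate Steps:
a(y) = -4 + y (a(y) = y - 4 = -4 + y)
-A(a(3)) = -1*26 = -26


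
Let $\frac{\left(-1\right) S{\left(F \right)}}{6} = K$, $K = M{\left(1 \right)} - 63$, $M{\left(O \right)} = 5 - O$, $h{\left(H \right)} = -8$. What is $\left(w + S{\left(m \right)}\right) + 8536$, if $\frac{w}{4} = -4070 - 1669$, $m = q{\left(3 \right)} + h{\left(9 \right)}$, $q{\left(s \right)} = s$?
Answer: $-14066$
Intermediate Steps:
$m = -5$ ($m = 3 - 8 = -5$)
$K = -59$ ($K = \left(5 - 1\right) - 63 = 4 - 63 = -59$)
$S{\left(F \right)} = 354$ ($S{\left(F \right)} = \left(-6\right) \left(-59\right) = 354$)
$w = -22956$ ($w = 4 \left(-4070 - 1669\right) = 4 \left(-5739\right) = -22956$)
$\left(w + S{\left(m \right)}\right) + 8536 = \left(-22956 + 354\right) + 8536 = -22602 + 8536 = -14066$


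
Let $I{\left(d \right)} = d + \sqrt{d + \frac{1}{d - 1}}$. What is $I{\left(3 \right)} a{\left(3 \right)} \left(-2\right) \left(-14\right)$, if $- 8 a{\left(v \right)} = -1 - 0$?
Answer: $\frac{21}{2} + \frac{7 \sqrt{14}}{4} \approx 17.048$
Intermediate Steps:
$a{\left(v \right)} = \frac{1}{8}$ ($a{\left(v \right)} = - \frac{-1 - 0}{8} = - \frac{-1 + 0}{8} = \left(- \frac{1}{8}\right) \left(-1\right) = \frac{1}{8}$)
$I{\left(d \right)} = d + \sqrt{d + \frac{1}{-1 + d}}$
$I{\left(3 \right)} a{\left(3 \right)} \left(-2\right) \left(-14\right) = \left(3 + \sqrt{\frac{1 + 3 \left(-1 + 3\right)}{-1 + 3}}\right) \frac{1}{8} \left(-2\right) \left(-14\right) = \left(3 + \sqrt{\frac{1 + 3 \cdot 2}{2}}\right) \left(- \frac{1}{4}\right) \left(-14\right) = \left(3 + \sqrt{\frac{1 + 6}{2}}\right) \left(- \frac{1}{4}\right) \left(-14\right) = \left(3 + \sqrt{\frac{1}{2} \cdot 7}\right) \left(- \frac{1}{4}\right) \left(-14\right) = \left(3 + \sqrt{\frac{7}{2}}\right) \left(- \frac{1}{4}\right) \left(-14\right) = \left(3 + \frac{\sqrt{14}}{2}\right) \left(- \frac{1}{4}\right) \left(-14\right) = \left(- \frac{3}{4} - \frac{\sqrt{14}}{8}\right) \left(-14\right) = \frac{21}{2} + \frac{7 \sqrt{14}}{4}$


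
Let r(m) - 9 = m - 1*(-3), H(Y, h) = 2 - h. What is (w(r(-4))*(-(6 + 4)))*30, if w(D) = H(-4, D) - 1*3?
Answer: 2700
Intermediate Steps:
r(m) = 12 + m (r(m) = 9 + (m - 1*(-3)) = 9 + (m + 3) = 9 + (3 + m) = 12 + m)
w(D) = -1 - D (w(D) = (2 - D) - 1*3 = (2 - D) - 3 = -1 - D)
(w(r(-4))*(-(6 + 4)))*30 = ((-1 - (12 - 4))*(-(6 + 4)))*30 = ((-1 - 1*8)*(-1*10))*30 = ((-1 - 8)*(-10))*30 = -9*(-10)*30 = 90*30 = 2700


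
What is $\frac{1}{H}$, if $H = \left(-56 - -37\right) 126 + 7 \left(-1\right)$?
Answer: $- \frac{1}{2401} \approx -0.00041649$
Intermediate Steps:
$H = -2401$ ($H = \left(-56 + 37\right) 126 - 7 = \left(-19\right) 126 - 7 = -2394 - 7 = -2401$)
$\frac{1}{H} = \frac{1}{-2401} = - \frac{1}{2401}$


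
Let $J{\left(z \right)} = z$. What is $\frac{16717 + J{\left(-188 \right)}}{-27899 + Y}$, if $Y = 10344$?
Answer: $- \frac{16529}{17555} \approx -0.94156$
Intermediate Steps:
$\frac{16717 + J{\left(-188 \right)}}{-27899 + Y} = \frac{16717 - 188}{-27899 + 10344} = \frac{16529}{-17555} = 16529 \left(- \frac{1}{17555}\right) = - \frac{16529}{17555}$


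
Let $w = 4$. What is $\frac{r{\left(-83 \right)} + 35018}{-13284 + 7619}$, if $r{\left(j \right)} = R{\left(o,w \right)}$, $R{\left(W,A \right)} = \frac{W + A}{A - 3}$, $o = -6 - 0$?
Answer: $- \frac{35016}{5665} \approx -6.1811$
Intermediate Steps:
$o = -6$ ($o = -6 + 0 = -6$)
$R{\left(W,A \right)} = \frac{A + W}{-3 + A}$
$r{\left(j \right)} = -2$ ($r{\left(j \right)} = \frac{4 - 6}{-3 + 4} = 1^{-1} \left(-2\right) = 1 \left(-2\right) = -2$)
$\frac{r{\left(-83 \right)} + 35018}{-13284 + 7619} = \frac{-2 + 35018}{-13284 + 7619} = \frac{35016}{-5665} = 35016 \left(- \frac{1}{5665}\right) = - \frac{35016}{5665}$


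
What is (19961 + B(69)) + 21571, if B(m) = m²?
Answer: 46293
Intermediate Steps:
(19961 + B(69)) + 21571 = (19961 + 69²) + 21571 = (19961 + 4761) + 21571 = 24722 + 21571 = 46293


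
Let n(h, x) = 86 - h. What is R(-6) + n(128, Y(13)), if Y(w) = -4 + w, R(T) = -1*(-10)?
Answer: -32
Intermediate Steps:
R(T) = 10
R(-6) + n(128, Y(13)) = 10 + (86 - 1*128) = 10 + (86 - 128) = 10 - 42 = -32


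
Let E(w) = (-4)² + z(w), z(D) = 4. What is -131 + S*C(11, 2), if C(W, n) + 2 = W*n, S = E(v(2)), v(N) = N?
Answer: 269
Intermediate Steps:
E(w) = 20 (E(w) = (-4)² + 4 = 16 + 4 = 20)
S = 20
C(W, n) = -2 + W*n
-131 + S*C(11, 2) = -131 + 20*(-2 + 11*2) = -131 + 20*(-2 + 22) = -131 + 20*20 = -131 + 400 = 269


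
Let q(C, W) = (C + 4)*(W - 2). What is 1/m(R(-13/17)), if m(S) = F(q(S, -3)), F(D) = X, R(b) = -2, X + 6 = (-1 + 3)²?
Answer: -½ ≈ -0.50000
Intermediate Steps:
X = -2 (X = -6 + (-1 + 3)² = -6 + 2² = -6 + 4 = -2)
q(C, W) = (-2 + W)*(4 + C) (q(C, W) = (4 + C)*(-2 + W) = (-2 + W)*(4 + C))
F(D) = -2
m(S) = -2
1/m(R(-13/17)) = 1/(-2) = -½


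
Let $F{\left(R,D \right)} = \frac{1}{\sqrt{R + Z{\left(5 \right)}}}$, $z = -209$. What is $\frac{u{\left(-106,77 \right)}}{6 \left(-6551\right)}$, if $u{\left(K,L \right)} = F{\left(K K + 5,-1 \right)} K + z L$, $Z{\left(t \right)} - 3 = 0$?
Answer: $\frac{16093}{39306} + \frac{53 \sqrt{2811}}{110489166} \approx 0.40945$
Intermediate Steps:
$Z{\left(t \right)} = 3$ ($Z{\left(t \right)} = 3 + 0 = 3$)
$F{\left(R,D \right)} = \frac{1}{\sqrt{3 + R}}$ ($F{\left(R,D \right)} = \frac{1}{\sqrt{R + 3}} = \frac{1}{\sqrt{3 + R}}$)
$u{\left(K,L \right)} = - 209 L + \frac{K}{\sqrt{8 + K^{2}}}$ ($u{\left(K,L \right)} = \frac{K}{\sqrt{3 + \left(K K + 5\right)}} - 209 L = \frac{K}{\sqrt{3 + \left(K^{2} + 5\right)}} - 209 L = \frac{K}{\sqrt{3 + \left(5 + K^{2}\right)}} - 209 L = \frac{K}{\sqrt{8 + K^{2}}} - 209 L = - 209 L + \frac{K}{\sqrt{8 + K^{2}}}$)
$\frac{u{\left(-106,77 \right)}}{6 \left(-6551\right)} = \frac{\left(-209\right) 77 - \frac{106}{\sqrt{8 + \left(-106\right)^{2}}}}{6 \left(-6551\right)} = \frac{-16093 - \frac{106}{\sqrt{8 + 11236}}}{-39306} = \left(-16093 - \frac{106}{2 \sqrt{2811}}\right) \left(- \frac{1}{39306}\right) = \left(-16093 - 106 \frac{\sqrt{2811}}{5622}\right) \left(- \frac{1}{39306}\right) = \left(-16093 - \frac{53 \sqrt{2811}}{2811}\right) \left(- \frac{1}{39306}\right) = \frac{16093}{39306} + \frac{53 \sqrt{2811}}{110489166}$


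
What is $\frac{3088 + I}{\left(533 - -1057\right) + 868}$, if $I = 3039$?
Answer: $\frac{6127}{2458} \approx 2.4927$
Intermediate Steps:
$\frac{3088 + I}{\left(533 - -1057\right) + 868} = \frac{3088 + 3039}{\left(533 - -1057\right) + 868} = \frac{6127}{\left(533 + 1057\right) + 868} = \frac{6127}{1590 + 868} = \frac{6127}{2458}$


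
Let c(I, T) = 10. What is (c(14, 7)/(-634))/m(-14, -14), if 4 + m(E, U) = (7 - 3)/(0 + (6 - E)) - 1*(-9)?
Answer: -25/8242 ≈ -0.0030332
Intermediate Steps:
m(E, U) = 5 + 4/(6 - E) (m(E, U) = -4 + ((7 - 3)/(0 + (6 - E)) - 1*(-9)) = -4 + (4/(6 - E) + 9) = -4 + (9 + 4/(6 - E)) = 5 + 4/(6 - E))
(c(14, 7)/(-634))/m(-14, -14) = (10/(-634))/(((-34 + 5*(-14))/(-6 - 14))) = (10*(-1/634))/(((-34 - 70)/(-20))) = -5/(317*((-1/20*(-104)))) = -5/(317*26/5) = -5/317*5/26 = -25/8242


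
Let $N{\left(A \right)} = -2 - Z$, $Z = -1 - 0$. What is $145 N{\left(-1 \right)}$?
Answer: $-145$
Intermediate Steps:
$Z = -1$ ($Z = -1 + 0 = -1$)
$N{\left(A \right)} = -1$ ($N{\left(A \right)} = -2 - -1 = -2 + 1 = -1$)
$145 N{\left(-1 \right)} = 145 \left(-1\right) = -145$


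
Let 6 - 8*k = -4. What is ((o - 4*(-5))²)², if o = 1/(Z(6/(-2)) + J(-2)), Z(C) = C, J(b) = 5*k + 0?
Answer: 4857532416/28561 ≈ 1.7008e+5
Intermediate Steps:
k = 5/4 (k = ¾ - ⅛*(-4) = ¾ + ½ = 5/4 ≈ 1.2500)
J(b) = 25/4 (J(b) = 5*(5/4) + 0 = 25/4 + 0 = 25/4)
o = 4/13 (o = 1/(6/(-2) + 25/4) = 1/(6*(-½) + 25/4) = 1/(-3 + 25/4) = 1/(13/4) = 4/13 ≈ 0.30769)
((o - 4*(-5))²)² = ((4/13 - 4*(-5))²)² = ((4/13 + 20)²)² = ((264/13)²)² = (69696/169)² = 4857532416/28561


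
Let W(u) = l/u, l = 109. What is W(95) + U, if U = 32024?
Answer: 3042389/95 ≈ 32025.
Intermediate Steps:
W(u) = 109/u
W(95) + U = 109/95 + 32024 = 3042389/95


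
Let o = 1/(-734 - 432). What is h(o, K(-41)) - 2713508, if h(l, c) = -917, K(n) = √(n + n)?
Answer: -2714425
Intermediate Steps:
o = -1/1166 (o = 1/(-1166) = -1/1166 ≈ -0.00085763)
K(n) = √2*√n (K(n) = √(2*n) = √2*√n)
h(o, K(-41)) - 2713508 = -917 - 2713508 = -2714425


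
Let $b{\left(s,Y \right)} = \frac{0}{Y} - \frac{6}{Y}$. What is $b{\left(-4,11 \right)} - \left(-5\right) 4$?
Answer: $\frac{214}{11} \approx 19.455$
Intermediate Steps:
$b{\left(s,Y \right)} = - \frac{6}{Y}$ ($b{\left(s,Y \right)} = 0 - \frac{6}{Y} = - \frac{6}{Y}$)
$b{\left(-4,11 \right)} - \left(-5\right) 4 = - \frac{6}{11} - \left(-5\right) 4 = \left(-6\right) \frac{1}{11} - -20 = - \frac{6}{11} + 20 = \frac{214}{11}$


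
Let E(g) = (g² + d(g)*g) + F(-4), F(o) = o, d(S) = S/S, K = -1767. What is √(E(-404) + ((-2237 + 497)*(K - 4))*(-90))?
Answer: 4*I*√17323487 ≈ 16649.0*I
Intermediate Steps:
d(S) = 1
E(g) = -4 + g + g² (E(g) = (g² + 1*g) - 4 = (g² + g) - 4 = (g + g²) - 4 = -4 + g + g²)
√(E(-404) + ((-2237 + 497)*(K - 4))*(-90)) = √((-4 - 404 + (-404)²) + ((-2237 + 497)*(-1767 - 4))*(-90)) = √((-4 - 404 + 163216) - 1740*(-1771)*(-90)) = √(162808 + 3081540*(-90)) = √(162808 - 277338600) = √(-277175792) = 4*I*√17323487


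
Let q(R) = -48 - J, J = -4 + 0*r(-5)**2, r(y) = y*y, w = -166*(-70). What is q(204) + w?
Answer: 11576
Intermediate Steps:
w = 11620
r(y) = y**2
J = -4 (J = -4 + 0*((-5)**2)**2 = -4 + 0*25**2 = -4 + 0*625 = -4 + 0 = -4)
q(R) = -44 (q(R) = -48 - 1*(-4) = -48 + 4 = -44)
q(204) + w = -44 + 11620 = 11576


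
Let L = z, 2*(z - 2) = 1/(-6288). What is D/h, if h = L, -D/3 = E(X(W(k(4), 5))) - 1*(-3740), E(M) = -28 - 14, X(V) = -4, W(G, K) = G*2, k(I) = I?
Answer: -139518144/25151 ≈ -5547.2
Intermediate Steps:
W(G, K) = 2*G
E(M) = -42
z = 25151/12576 (z = 2 + (1/2)/(-6288) = 2 + (1/2)*(-1/6288) = 2 - 1/12576 = 25151/12576 ≈ 1.9999)
L = 25151/12576 ≈ 1.9999
D = -11094 (D = -3*(-42 - 1*(-3740)) = -3*(-42 + 3740) = -3*3698 = -11094)
h = 25151/12576 ≈ 1.9999
D/h = -11094/25151/12576 = -11094*12576/25151 = -139518144/25151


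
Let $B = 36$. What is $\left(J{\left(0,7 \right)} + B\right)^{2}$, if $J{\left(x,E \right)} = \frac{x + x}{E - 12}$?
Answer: $1296$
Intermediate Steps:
$J{\left(x,E \right)} = \frac{2 x}{-12 + E}$
$\left(J{\left(0,7 \right)} + B\right)^{2} = \left(2 \cdot 0 \frac{1}{-12 + 7} + 36\right)^{2} = \left(2 \cdot 0 \frac{1}{-5} + 36\right)^{2} = \left(2 \cdot 0 \left(- \frac{1}{5}\right) + 36\right)^{2} = \left(0 + 36\right)^{2} = 36^{2} = 1296$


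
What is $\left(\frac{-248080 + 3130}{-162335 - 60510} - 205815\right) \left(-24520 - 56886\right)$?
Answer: $\frac{746730704761470}{44569} \approx 1.6754 \cdot 10^{10}$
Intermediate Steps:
$\left(\frac{-248080 + 3130}{-162335 - 60510} - 205815\right) \left(-24520 - 56886\right) = \left(- \frac{244950}{-222845} - 205815\right) \left(-81406\right) = \left(\left(-244950\right) \left(- \frac{1}{222845}\right) - 205815\right) \left(-81406\right) = \left(\frac{48990}{44569} - 205815\right) \left(-81406\right) = \left(- \frac{9172919745}{44569}\right) \left(-81406\right) = \frac{746730704761470}{44569}$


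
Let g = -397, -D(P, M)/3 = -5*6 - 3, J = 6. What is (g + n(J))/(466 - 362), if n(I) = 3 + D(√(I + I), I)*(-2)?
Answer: -74/13 ≈ -5.6923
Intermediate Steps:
D(P, M) = 99 (D(P, M) = -3*(-5*6 - 3) = -3*(-30 - 3) = -3*(-33) = 99)
n(I) = -195 (n(I) = 3 + 99*(-2) = 3 - 198 = -195)
(g + n(J))/(466 - 362) = (-397 - 195)/(466 - 362) = -592/104 = -592*1/104 = -74/13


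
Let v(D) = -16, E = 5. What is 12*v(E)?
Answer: -192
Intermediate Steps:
12*v(E) = 12*(-16) = -192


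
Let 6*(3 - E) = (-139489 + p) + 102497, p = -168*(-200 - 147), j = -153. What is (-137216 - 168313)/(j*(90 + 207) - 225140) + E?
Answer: -2878876996/811743 ≈ -3546.5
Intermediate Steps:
p = 58296 (p = -168*(-347) = 58296)
E = -10643/3 (E = 3 - ((-139489 + 58296) + 102497)/6 = 3 - (-81193 + 102497)/6 = 3 - 1/6*21304 = 3 - 10652/3 = -10643/3 ≈ -3547.7)
(-137216 - 168313)/(j*(90 + 207) - 225140) + E = (-137216 - 168313)/(-153*(90 + 207) - 225140) - 10643/3 = -305529/(-153*297 - 225140) - 10643/3 = -305529/(-45441 - 225140) - 10643/3 = -305529/(-270581) - 10643/3 = -305529*(-1/270581) - 10643/3 = 305529/270581 - 10643/3 = -2878876996/811743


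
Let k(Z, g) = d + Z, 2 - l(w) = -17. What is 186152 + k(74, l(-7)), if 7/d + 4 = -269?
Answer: 7262813/39 ≈ 1.8623e+5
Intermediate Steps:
d = -1/39 (d = 7/(-4 - 269) = 7/(-273) = 7*(-1/273) = -1/39 ≈ -0.025641)
l(w) = 19 (l(w) = 2 - 1*(-17) = 2 + 17 = 19)
k(Z, g) = -1/39 + Z
186152 + k(74, l(-7)) = 186152 + (-1/39 + 74) = 186152 + 2885/39 = 7262813/39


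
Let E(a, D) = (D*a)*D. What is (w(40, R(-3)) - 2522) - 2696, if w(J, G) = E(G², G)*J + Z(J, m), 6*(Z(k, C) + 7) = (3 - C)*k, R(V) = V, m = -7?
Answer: -5755/3 ≈ -1918.3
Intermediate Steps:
E(a, D) = a*D²
Z(k, C) = -7 + k*(3 - C)/6 (Z(k, C) = -7 + ((3 - C)*k)/6 = -7 + (k*(3 - C))/6 = -7 + k*(3 - C)/6)
w(J, G) = -7 + 5*J/3 + J*G⁴ (w(J, G) = (G²*G²)*J + (-7 + J/2 - ⅙*(-7)*J) = G⁴*J + (-7 + J/2 + 7*J/6) = J*G⁴ + (-7 + 5*J/3) = -7 + 5*J/3 + J*G⁴)
(w(40, R(-3)) - 2522) - 2696 = ((-7 + (5/3)*40 + 40*(-3)⁴) - 2522) - 2696 = ((-7 + 200/3 + 40*81) - 2522) - 2696 = ((-7 + 200/3 + 3240) - 2522) - 2696 = (9899/3 - 2522) - 2696 = 2333/3 - 2696 = -5755/3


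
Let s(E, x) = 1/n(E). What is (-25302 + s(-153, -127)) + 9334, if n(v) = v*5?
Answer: -12215521/765 ≈ -15968.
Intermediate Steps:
n(v) = 5*v
s(E, x) = 1/(5*E)
(-25302 + s(-153, -127)) + 9334 = (-25302 + (⅕)/(-153)) + 9334 = (-25302 + (⅕)*(-1/153)) + 9334 = (-25302 - 1/765) + 9334 = -19356031/765 + 9334 = -12215521/765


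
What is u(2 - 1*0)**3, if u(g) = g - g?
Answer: 0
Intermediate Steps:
u(g) = 0
u(2 - 1*0)**3 = 0**3 = 0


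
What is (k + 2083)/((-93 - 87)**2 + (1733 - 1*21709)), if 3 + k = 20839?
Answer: 22919/12424 ≈ 1.8447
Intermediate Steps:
k = 20836 (k = -3 + 20839 = 20836)
(k + 2083)/((-93 - 87)**2 + (1733 - 1*21709)) = (20836 + 2083)/((-93 - 87)**2 + (1733 - 1*21709)) = 22919/((-180)**2 + (1733 - 21709)) = 22919/(32400 - 19976) = 22919/12424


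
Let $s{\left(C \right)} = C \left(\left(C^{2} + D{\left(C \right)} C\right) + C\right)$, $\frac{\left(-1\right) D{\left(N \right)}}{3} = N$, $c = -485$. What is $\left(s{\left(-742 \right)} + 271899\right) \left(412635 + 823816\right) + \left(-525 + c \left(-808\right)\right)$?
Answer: $1011243121602344$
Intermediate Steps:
$D{\left(N \right)} = - 3 N$
$s{\left(C \right)} = C \left(C - 2 C^{2}\right)$ ($s{\left(C \right)} = C \left(\left(C^{2} + - 3 C C\right) + C\right) = C \left(\left(C^{2} - 3 C^{2}\right) + C\right) = C \left(- 2 C^{2} + C\right) = C \left(C - 2 C^{2}\right)$)
$\left(s{\left(-742 \right)} + 271899\right) \left(412635 + 823816\right) + \left(-525 + c \left(-808\right)\right) = \left(\left(-742\right)^{2} \left(1 - -1484\right) + 271899\right) \left(412635 + 823816\right) - -391355 = \left(550564 \left(1 + 1484\right) + 271899\right) 1236451 + \left(-525 + 391880\right) = \left(550564 \cdot 1485 + 271899\right) 1236451 + 391355 = \left(817587540 + 271899\right) 1236451 + 391355 = 817859439 \cdot 1236451 + 391355 = 1011243121210989 + 391355 = 1011243121602344$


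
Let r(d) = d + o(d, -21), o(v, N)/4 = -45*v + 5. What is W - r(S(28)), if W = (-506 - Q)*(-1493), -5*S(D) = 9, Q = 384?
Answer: 6642139/5 ≈ 1.3284e+6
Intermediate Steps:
S(D) = -9/5 (S(D) = -⅕*9 = -9/5)
o(v, N) = 20 - 180*v (o(v, N) = 4*(-45*v + 5) = 4*(5 - 45*v) = 20 - 180*v)
r(d) = 20 - 179*d (r(d) = d + (20 - 180*d) = 20 - 179*d)
W = 1328770 (W = (-506 - 1*384)*(-1493) = (-506 - 384)*(-1493) = -890*(-1493) = 1328770)
W - r(S(28)) = 1328770 - (20 - 179*(-9/5)) = 1328770 - (20 + 1611/5) = 1328770 - 1*1711/5 = 1328770 - 1711/5 = 6642139/5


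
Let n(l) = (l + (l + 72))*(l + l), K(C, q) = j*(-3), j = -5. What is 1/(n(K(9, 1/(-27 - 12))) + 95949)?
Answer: 1/99009 ≈ 1.0100e-5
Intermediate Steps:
K(C, q) = 15 (K(C, q) = -5*(-3) = 15)
n(l) = 2*l*(72 + 2*l) (n(l) = (l + (72 + l))*(2*l) = (72 + 2*l)*(2*l) = 2*l*(72 + 2*l))
1/(n(K(9, 1/(-27 - 12))) + 95949) = 1/(4*15*(36 + 15) + 95949) = 1/(4*15*51 + 95949) = 1/(3060 + 95949) = 1/99009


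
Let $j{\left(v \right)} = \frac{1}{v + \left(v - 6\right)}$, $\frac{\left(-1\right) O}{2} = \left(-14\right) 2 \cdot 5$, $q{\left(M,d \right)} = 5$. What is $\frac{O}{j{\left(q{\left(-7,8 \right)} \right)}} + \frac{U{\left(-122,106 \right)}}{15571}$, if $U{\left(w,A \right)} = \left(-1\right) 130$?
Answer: $\frac{17439390}{15571} \approx 1120.0$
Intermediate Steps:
$U{\left(w,A \right)} = -130$
$O = 280$ ($O = - 2 \left(-14\right) 2 \cdot 5 = - 2 \left(\left(-28\right) 5\right) = \left(-2\right) \left(-140\right) = 280$)
$j{\left(v \right)} = \frac{1}{-6 + 2 v}$ ($j{\left(v \right)} = \frac{1}{v + \left(v - 6\right)} = \frac{1}{v + \left(-6 + v\right)} = \frac{1}{-6 + 2 v}$)
$\frac{O}{j{\left(q{\left(-7,8 \right)} \right)}} + \frac{U{\left(-122,106 \right)}}{15571} = \frac{280}{\frac{1}{2} \frac{1}{-3 + 5}} - \frac{130}{15571} = \frac{280}{\frac{1}{2} \cdot \frac{1}{2}} - \frac{130}{15571} = 280 \frac{1}{\frac{1}{4}} - \frac{130}{15571} = 280 \cdot 4 - \frac{130}{15571} = 1120 - \frac{130}{15571} = \frac{17439390}{15571}$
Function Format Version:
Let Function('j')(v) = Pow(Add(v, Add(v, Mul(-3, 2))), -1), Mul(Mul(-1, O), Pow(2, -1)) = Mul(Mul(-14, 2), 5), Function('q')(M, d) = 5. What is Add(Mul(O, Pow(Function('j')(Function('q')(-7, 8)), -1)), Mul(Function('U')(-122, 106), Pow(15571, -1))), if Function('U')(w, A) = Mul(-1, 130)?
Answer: Rational(17439390, 15571) ≈ 1120.0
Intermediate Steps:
Function('U')(w, A) = -130
O = 280 (O = Mul(-2, Mul(Mul(-14, 2), 5)) = Mul(-2, Mul(-28, 5)) = Mul(-2, -140) = 280)
Function('j')(v) = Pow(Add(-6, Mul(2, v)), -1) (Function('j')(v) = Pow(Add(v, Add(v, -6)), -1) = Pow(Add(v, Add(-6, v)), -1) = Pow(Add(-6, Mul(2, v)), -1))
Add(Mul(O, Pow(Function('j')(Function('q')(-7, 8)), -1)), Mul(Function('U')(-122, 106), Pow(15571, -1))) = Add(Mul(280, Pow(Mul(Rational(1, 2), Pow(Add(-3, 5), -1)), -1)), Mul(-130, Pow(15571, -1))) = Add(Mul(280, Pow(Mul(Rational(1, 2), Pow(2, -1)), -1)), Mul(-130, Rational(1, 15571))) = Add(Mul(280, Pow(Mul(Rational(1, 2), Rational(1, 2)), -1)), Rational(-130, 15571)) = Add(Mul(280, Pow(Rational(1, 4), -1)), Rational(-130, 15571)) = Add(Mul(280, 4), Rational(-130, 15571)) = Add(1120, Rational(-130, 15571)) = Rational(17439390, 15571)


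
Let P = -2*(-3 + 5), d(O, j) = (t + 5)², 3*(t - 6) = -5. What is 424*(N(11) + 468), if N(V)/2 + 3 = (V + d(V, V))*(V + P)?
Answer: 7004480/9 ≈ 7.7828e+5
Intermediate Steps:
t = 13/3 (t = 6 + (⅓)*(-5) = 6 - 5/3 = 13/3 ≈ 4.3333)
d(O, j) = 784/9 (d(O, j) = (13/3 + 5)² = (28/3)² = 784/9)
P = -4 (P = -2*2 = -4)
N(V) = -6 + 2*(-4 + V)*(784/9 + V) (N(V) = -6 + 2*((V + 784/9)*(V - 4)) = -6 + 2*((784/9 + V)*(-4 + V)) = -6 + 2*((-4 + V)*(784/9 + V)) = -6 + 2*(-4 + V)*(784/9 + V))
424*(N(11) + 468) = 424*((-6326/9 + 2*11² + (1496/9)*11) + 468) = 424*((-6326/9 + 2*121 + 16456/9) + 468) = 424*((-6326/9 + 242 + 16456/9) + 468) = 424*(12308/9 + 468) = 424*(16520/9) = 7004480/9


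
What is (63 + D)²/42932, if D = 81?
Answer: 5184/10733 ≈ 0.48300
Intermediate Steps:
(63 + D)²/42932 = (63 + 81)²/42932 = 144²*(1/42932) = 20736*(1/42932) = 5184/10733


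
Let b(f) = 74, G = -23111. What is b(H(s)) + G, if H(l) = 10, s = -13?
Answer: -23037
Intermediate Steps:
b(H(s)) + G = 74 - 23111 = -23037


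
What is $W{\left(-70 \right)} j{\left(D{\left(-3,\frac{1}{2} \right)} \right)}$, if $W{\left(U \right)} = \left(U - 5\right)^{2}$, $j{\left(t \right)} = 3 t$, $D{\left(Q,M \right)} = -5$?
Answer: $-84375$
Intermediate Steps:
$W{\left(U \right)} = \left(-5 + U\right)^{2}$
$W{\left(-70 \right)} j{\left(D{\left(-3,\frac{1}{2} \right)} \right)} = \left(-5 - 70\right)^{2} \cdot 3 \left(-5\right) = \left(-75\right)^{2} \left(-15\right) = 5625 \left(-15\right) = -84375$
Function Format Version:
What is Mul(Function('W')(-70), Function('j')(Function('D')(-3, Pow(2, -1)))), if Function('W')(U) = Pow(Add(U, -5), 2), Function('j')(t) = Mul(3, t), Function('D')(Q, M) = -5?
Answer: -84375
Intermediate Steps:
Function('W')(U) = Pow(Add(-5, U), 2)
Mul(Function('W')(-70), Function('j')(Function('D')(-3, Pow(2, -1)))) = Mul(Pow(Add(-5, -70), 2), Mul(3, -5)) = Mul(Pow(-75, 2), -15) = Mul(5625, -15) = -84375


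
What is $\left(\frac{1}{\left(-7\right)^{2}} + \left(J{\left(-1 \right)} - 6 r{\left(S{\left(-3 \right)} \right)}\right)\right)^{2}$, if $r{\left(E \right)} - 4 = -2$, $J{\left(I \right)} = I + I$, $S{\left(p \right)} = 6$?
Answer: $\frac{469225}{2401} \approx 195.43$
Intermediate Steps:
$J{\left(I \right)} = 2 I$
$r{\left(E \right)} = 2$ ($r{\left(E \right)} = 4 - 2 = 2$)
$\left(\frac{1}{\left(-7\right)^{2}} + \left(J{\left(-1 \right)} - 6 r{\left(S{\left(-3 \right)} \right)}\right)\right)^{2} = \left(\frac{1}{\left(-7\right)^{2}} + \left(2 \left(-1\right) - 12\right)\right)^{2} = \left(\frac{1}{49} - 14\right)^{2} = \left(- \frac{685}{49}\right)^{2} = \frac{469225}{2401}$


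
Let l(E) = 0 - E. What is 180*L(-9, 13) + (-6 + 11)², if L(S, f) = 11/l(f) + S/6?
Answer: -5165/13 ≈ -397.31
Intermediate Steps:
l(E) = -E
L(S, f) = -11/f + S/6 (L(S, f) = 11/((-f)) + S/6 = 11*(-1/f) + S*(⅙) = -11/f + S/6)
180*L(-9, 13) + (-6 + 11)² = 180*(-11/13 + (⅙)*(-9)) + (-6 + 11)² = 180*(-11*1/13 - 3/2) + 5² = 180*(-11/13 - 3/2) + 25 = 180*(-61/26) + 25 = -5490/13 + 25 = -5165/13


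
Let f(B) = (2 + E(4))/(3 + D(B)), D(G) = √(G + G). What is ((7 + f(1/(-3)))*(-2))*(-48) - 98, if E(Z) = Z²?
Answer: 32198/29 - 1728*I*√6/29 ≈ 1110.3 - 145.96*I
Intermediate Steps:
D(G) = √2*√G (D(G) = √(2*G) = √2*√G)
f(B) = 18/(3 + √2*√B) (f(B) = (2 + 4²)/(3 + √2*√B) = (2 + 16)/(3 + √2*√B) = 18/(3 + √2*√B))
((7 + f(1/(-3)))*(-2))*(-48) - 98 = ((7 + 18/(3 + √2*√(1/(-3))))*(-2))*(-48) - 98 = ((7 + 18/(3 + √2*√(-⅓)))*(-2))*(-48) - 98 = ((7 + 18/(3 + √2*(I*√3/3)))*(-2))*(-48) - 98 = ((7 + 18/(3 + I*√6/3))*(-2))*(-48) - 98 = (-14 - 36/(3 + I*√6/3))*(-48) - 98 = (672 + 1728/(3 + I*√6/3)) - 98 = 574 + 1728/(3 + I*√6/3)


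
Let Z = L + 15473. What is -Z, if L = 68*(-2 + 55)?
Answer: -19077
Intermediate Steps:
L = 3604 (L = 68*53 = 3604)
Z = 19077 (Z = 3604 + 15473 = 19077)
-Z = -1*19077 = -19077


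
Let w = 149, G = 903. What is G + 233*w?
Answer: 35620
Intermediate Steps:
G + 233*w = 903 + 233*149 = 903 + 34717 = 35620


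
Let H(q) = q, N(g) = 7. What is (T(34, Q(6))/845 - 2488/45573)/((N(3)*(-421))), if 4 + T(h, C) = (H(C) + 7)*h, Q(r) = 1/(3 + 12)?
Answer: -43325104/567432840975 ≈ -7.6353e-5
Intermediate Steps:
Q(r) = 1/15
T(h, C) = -4 + h*(7 + C) (T(h, C) = -4 + (C + 7)*h = -4 + (7 + C)*h = -4 + h*(7 + C))
(T(34, Q(6))/845 - 2488/45573)/((N(3)*(-421))) = ((-4 + 7*34 + (1/15)*34)/845 - 2488/45573)/((7*(-421))) = ((-4 + 238 + 34/15)*(1/845) - 2488*1/45573)/(-2947) = ((3544/15)*(1/845) - 2488/45573)*(-1/2947) = (3544/12675 - 2488/45573)*(-1/2947) = (43325104/192545925)*(-1/2947) = -43325104/567432840975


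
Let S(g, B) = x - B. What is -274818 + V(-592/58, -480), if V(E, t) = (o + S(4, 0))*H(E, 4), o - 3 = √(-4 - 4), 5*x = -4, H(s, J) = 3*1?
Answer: -1374057/5 + 6*I*√2 ≈ -2.7481e+5 + 8.4853*I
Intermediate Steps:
H(s, J) = 3
x = -⅘ (x = (⅕)*(-4) = -⅘ ≈ -0.80000)
S(g, B) = -⅘ - B
o = 3 + 2*I*√2 (o = 3 + √(-4 - 4) = 3 + √(-8) = 3 + 2*I*√2 ≈ 3.0 + 2.8284*I)
V(E, t) = 33/5 + 6*I*√2 (V(E, t) = ((3 + 2*I*√2) + (-⅘ - 1*0))*3 = ((3 + 2*I*√2) + (-⅘ + 0))*3 = ((3 + 2*I*√2) - ⅘)*3 = (11/5 + 2*I*√2)*3 = 33/5 + 6*I*√2)
-274818 + V(-592/58, -480) = -274818 + (33/5 + 6*I*√2) = -1374057/5 + 6*I*√2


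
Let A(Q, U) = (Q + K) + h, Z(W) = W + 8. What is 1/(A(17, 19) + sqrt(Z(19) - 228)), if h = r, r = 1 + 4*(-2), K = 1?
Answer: 11/322 - I*sqrt(201)/322 ≈ 0.034162 - 0.044029*I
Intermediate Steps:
Z(W) = 8 + W
r = -7 (r = 1 - 8 = -7)
h = -7
A(Q, U) = -6 + Q (A(Q, U) = (Q + 1) - 7 = (1 + Q) - 7 = -6 + Q)
1/(A(17, 19) + sqrt(Z(19) - 228)) = 1/((-6 + 17) + sqrt((8 + 19) - 228)) = 1/(11 + sqrt(27 - 228)) = 1/(11 + sqrt(-201)) = 1/(11 + I*sqrt(201))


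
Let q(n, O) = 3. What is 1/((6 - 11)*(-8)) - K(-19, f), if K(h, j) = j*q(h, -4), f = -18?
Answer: 2161/40 ≈ 54.025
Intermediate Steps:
K(h, j) = 3*j (K(h, j) = j*3 = 3*j)
1/((6 - 11)*(-8)) - K(-19, f) = 1/((6 - 11)*(-8)) - 3*(-18) = 1/(-5*(-8)) - 1*(-54) = 1/40 + 54 = 2161/40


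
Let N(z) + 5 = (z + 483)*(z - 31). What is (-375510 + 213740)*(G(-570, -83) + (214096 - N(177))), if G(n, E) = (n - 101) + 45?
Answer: -18945693550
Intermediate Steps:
N(z) = -5 + (-31 + z)*(483 + z) (N(z) = -5 + (z + 483)*(z - 31) = -5 + (483 + z)*(-31 + z) = -5 + (-31 + z)*(483 + z))
G(n, E) = -56 + n (G(n, E) = (-101 + n) + 45 = -56 + n)
(-375510 + 213740)*(G(-570, -83) + (214096 - N(177))) = (-375510 + 213740)*((-56 - 570) + (214096 - (-14978 + 177**2 + 452*177))) = -161770*(-626 + (214096 - (-14978 + 31329 + 80004))) = -161770*(-626 + (214096 - 1*96355)) = -161770*(-626 + (214096 - 96355)) = -161770*(-626 + 117741) = -161770*117115 = -18945693550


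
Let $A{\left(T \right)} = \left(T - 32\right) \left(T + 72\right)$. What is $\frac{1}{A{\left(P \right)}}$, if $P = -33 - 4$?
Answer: $- \frac{1}{2415} \approx -0.00041408$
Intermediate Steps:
$P = -37$ ($P = -33 - 4 = -37$)
$A{\left(T \right)} = \left(-32 + T\right) \left(72 + T\right)$
$\frac{1}{A{\left(P \right)}} = \frac{1}{-2304 + \left(-37\right)^{2} + 40 \left(-37\right)} = \frac{1}{-2304 + 1369 - 1480} = \frac{1}{-2415} = - \frac{1}{2415}$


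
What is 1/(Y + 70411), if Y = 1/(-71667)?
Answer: 71667/5046145136 ≈ 1.4202e-5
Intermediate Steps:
Y = -1/71667 ≈ -1.3953e-5
1/(Y + 70411) = 1/(-1/71667 + 70411) = 1/(5046145136/71667) = 71667/5046145136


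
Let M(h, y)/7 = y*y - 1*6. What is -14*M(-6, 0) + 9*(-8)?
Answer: 516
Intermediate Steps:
M(h, y) = -42 + 7*y**2 (M(h, y) = 7*(y*y - 1*6) = 7*(y**2 - 6) = 7*(-6 + y**2) = -42 + 7*y**2)
-14*M(-6, 0) + 9*(-8) = -14*(-42 + 7*0**2) + 9*(-8) = -14*(-42 + 7*0) - 72 = -14*(-42 + 0) - 72 = -14*(-42) - 72 = 588 - 72 = 516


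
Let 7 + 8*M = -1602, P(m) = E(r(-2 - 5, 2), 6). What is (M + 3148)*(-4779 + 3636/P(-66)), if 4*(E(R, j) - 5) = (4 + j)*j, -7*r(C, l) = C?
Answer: -54189495/4 ≈ -1.3547e+7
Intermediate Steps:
r(C, l) = -C/7
E(R, j) = 5 + j*(4 + j)/4 (E(R, j) = 5 + ((4 + j)*j)/4 = 5 + (j*(4 + j))/4 = 5 + j*(4 + j)/4)
P(m) = 20 (P(m) = 5 + 6 + (¼)*6² = 5 + 6 + (¼)*36 = 5 + 6 + 9 = 20)
M = -1609/8 (M = -7/8 + (⅛)*(-1602) = -7/8 - 801/4 = -1609/8 ≈ -201.13)
(M + 3148)*(-4779 + 3636/P(-66)) = (-1609/8 + 3148)*(-4779 + 3636/20) = 23575*(-4779 + 3636*(1/20))/8 = 23575*(-4779 + 909/5)/8 = (23575/8)*(-22986/5) = -54189495/4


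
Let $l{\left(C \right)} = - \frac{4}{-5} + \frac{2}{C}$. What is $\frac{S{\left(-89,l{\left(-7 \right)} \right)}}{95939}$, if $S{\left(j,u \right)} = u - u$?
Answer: $0$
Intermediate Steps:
$l{\left(C \right)} = \frac{4}{5} + \frac{2}{C}$ ($l{\left(C \right)} = \left(-4\right) \left(- \frac{1}{5}\right) + \frac{2}{C} = \frac{4}{5} + \frac{2}{C}$)
$S{\left(j,u \right)} = 0$
$\frac{S{\left(-89,l{\left(-7 \right)} \right)}}{95939} = \frac{0}{95939} = 0 \cdot \frac{1}{95939} = 0$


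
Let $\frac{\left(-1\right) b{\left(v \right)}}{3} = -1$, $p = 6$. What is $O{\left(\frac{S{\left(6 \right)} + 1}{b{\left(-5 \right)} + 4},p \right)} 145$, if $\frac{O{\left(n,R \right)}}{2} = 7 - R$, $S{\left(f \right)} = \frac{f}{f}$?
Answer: $290$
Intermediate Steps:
$b{\left(v \right)} = 3$ ($b{\left(v \right)} = \left(-3\right) \left(-1\right) = 3$)
$S{\left(f \right)} = 1$
$O{\left(n,R \right)} = 14 - 2 R$ ($O{\left(n,R \right)} = 2 \left(7 - R\right) = 14 - 2 R$)
$O{\left(\frac{S{\left(6 \right)} + 1}{b{\left(-5 \right)} + 4},p \right)} 145 = \left(14 - 12\right) 145 = 2 \cdot 145 = 290$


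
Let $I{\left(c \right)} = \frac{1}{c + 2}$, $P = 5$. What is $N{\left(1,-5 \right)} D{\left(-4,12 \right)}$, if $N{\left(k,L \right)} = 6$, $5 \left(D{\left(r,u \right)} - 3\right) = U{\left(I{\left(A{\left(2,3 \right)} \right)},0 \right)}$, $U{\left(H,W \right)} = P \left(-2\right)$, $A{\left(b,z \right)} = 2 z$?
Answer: $6$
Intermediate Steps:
$I{\left(c \right)} = \frac{1}{2 + c}$
$U{\left(H,W \right)} = -10$ ($U{\left(H,W \right)} = 5 \left(-2\right) = -10$)
$D{\left(r,u \right)} = 1$ ($D{\left(r,u \right)} = 3 + \frac{1}{5} \left(-10\right) = 3 - 2 = 1$)
$N{\left(1,-5 \right)} D{\left(-4,12 \right)} = 6 \cdot 1 = 6$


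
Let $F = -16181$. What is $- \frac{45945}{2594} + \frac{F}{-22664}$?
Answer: $- \frac{499661983}{29395208} \approx -16.998$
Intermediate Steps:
$- \frac{45945}{2594} + \frac{F}{-22664} = - \frac{45945}{2594} - \frac{16181}{-22664} = \left(-45945\right) \frac{1}{2594} - - \frac{16181}{22664} = - \frac{45945}{2594} + \frac{16181}{22664} = - \frac{499661983}{29395208}$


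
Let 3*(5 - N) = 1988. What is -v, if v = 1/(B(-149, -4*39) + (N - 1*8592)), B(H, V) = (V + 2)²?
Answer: -3/43399 ≈ -6.9126e-5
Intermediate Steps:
N = -1973/3 (N = 5 - ⅓*1988 = 5 - 1988/3 = -1973/3 ≈ -657.67)
B(H, V) = (2 + V)²
v = 3/43399 (v = 1/((2 - 4*39)² + (-1973/3 - 1*8592)) = 1/((2 - 156)² + (-1973/3 - 8592)) = 1/((-154)² - 27749/3) = 1/(23716 - 27749/3) = 1/(43399/3) = 3/43399 ≈ 6.9126e-5)
-v = -1*3/43399 = -3/43399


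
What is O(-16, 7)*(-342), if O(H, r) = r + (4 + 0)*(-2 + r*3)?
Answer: -28386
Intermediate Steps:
O(H, r) = -8 + 13*r (O(H, r) = r + 4*(-2 + 3*r) = r + (-8 + 12*r) = -8 + 13*r)
O(-16, 7)*(-342) = (-8 + 13*7)*(-342) = (-8 + 91)*(-342) = 83*(-342) = -28386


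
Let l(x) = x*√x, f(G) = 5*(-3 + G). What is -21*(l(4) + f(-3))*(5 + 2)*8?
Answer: 25872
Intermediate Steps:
f(G) = -15 + 5*G
l(x) = x^(3/2)
-21*(l(4) + f(-3))*(5 + 2)*8 = -21*(4^(3/2) + (-15 + 5*(-3)))*(5 + 2)*8 = -21*(8 + (-15 - 15))*7*8 = -21*(8 - 30)*7*8 = -(-462)*7*8 = -21*(-154)*8 = 3234*8 = 25872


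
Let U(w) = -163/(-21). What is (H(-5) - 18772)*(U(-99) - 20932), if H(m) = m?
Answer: 2750260931/7 ≈ 3.9289e+8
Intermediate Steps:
U(w) = 163/21 (U(w) = -163*(-1/21) = 163/21)
(H(-5) - 18772)*(U(-99) - 20932) = (-5 - 18772)*(163/21 - 20932) = -18777*(-439409/21) = 2750260931/7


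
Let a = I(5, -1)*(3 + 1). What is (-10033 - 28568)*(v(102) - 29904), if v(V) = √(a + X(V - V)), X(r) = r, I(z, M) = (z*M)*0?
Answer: 1154324304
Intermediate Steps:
I(z, M) = 0 (I(z, M) = (M*z)*0 = 0)
a = 0 (a = 0*(3 + 1) = 0*4 = 0)
v(V) = 0 (v(V) = √(0 + (V - V)) = √(0 + 0) = √0 = 0)
(-10033 - 28568)*(v(102) - 29904) = (-10033 - 28568)*(0 - 29904) = -38601*(-29904) = 1154324304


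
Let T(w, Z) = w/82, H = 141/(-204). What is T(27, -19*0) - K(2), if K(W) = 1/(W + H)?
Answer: -3173/7298 ≈ -0.43478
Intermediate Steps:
H = -47/68 (H = 141*(-1/204) = -47/68 ≈ -0.69118)
T(w, Z) = w/82 (T(w, Z) = w*(1/82) = w/82)
K(W) = 1/(-47/68 + W) (K(W) = 1/(W - 47/68) = 1/(-47/68 + W))
T(27, -19*0) - K(2) = (1/82)*27 - 68/(-47 + 68*2) = 27/82 - 68/(-47 + 136) = 27/82 - 68/89 = -3173/7298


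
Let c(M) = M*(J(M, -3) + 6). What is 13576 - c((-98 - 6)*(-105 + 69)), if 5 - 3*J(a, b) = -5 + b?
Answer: -25112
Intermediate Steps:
J(a, b) = 10/3 - b/3 (J(a, b) = 5/3 - (-5 + b)/3 = 5/3 + (5/3 - b/3) = 10/3 - b/3)
c(M) = 31*M/3 (c(M) = M*((10/3 - ⅓*(-3)) + 6) = M*((10/3 + 1) + 6) = M*(13/3 + 6) = M*(31/3) = 31*M/3)
13576 - c((-98 - 6)*(-105 + 69)) = 13576 - 31*(-98 - 6)*(-105 + 69)/3 = 13576 - 31*(-104*(-36))/3 = 13576 - 31*3744/3 = 13576 - 1*38688 = 13576 - 38688 = -25112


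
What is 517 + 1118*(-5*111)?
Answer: -619973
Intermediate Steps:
517 + 1118*(-5*111) = 517 + 1118*(-555) = 517 - 620490 = -619973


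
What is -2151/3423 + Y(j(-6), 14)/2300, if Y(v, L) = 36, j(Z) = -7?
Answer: -402006/656075 ≈ -0.61274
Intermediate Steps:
-2151/3423 + Y(j(-6), 14)/2300 = -2151/3423 + 36/2300 = -2151*1/3423 + 36*(1/2300) = -717/1141 + 9/575 = -402006/656075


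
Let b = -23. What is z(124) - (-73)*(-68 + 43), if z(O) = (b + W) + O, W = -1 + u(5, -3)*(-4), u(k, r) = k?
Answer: -1745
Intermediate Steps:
W = -21 (W = -1 + 5*(-4) = -1 - 20 = -21)
z(O) = -44 + O (z(O) = (-23 - 21) + O = -44 + O)
z(124) - (-73)*(-68 + 43) = (-44 + 124) - (-73)*(-68 + 43) = 80 - (-73)*(-25) = 80 - 1*1825 = 80 - 1825 = -1745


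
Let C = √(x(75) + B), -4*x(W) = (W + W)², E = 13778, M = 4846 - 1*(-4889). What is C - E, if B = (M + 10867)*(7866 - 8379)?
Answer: -13778 + 3*I*√1174939 ≈ -13778.0 + 3251.8*I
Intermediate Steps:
M = 9735 (M = 4846 + 4889 = 9735)
B = -10568826 (B = (9735 + 10867)*(7866 - 8379) = 20602*(-513) = -10568826)
x(W) = -W² (x(W) = -(W + W)²/4 = -4*W²/4 = -W²)
C = 3*I*√1174939 (C = √(-1*75² - 10568826) = √(-1*5625 - 10568826) = √(-5625 - 10568826) = √(-10574451) = 3*I*√1174939 ≈ 3251.8*I)
C - E = 3*I*√1174939 - 1*13778 = 3*I*√1174939 - 13778 = -13778 + 3*I*√1174939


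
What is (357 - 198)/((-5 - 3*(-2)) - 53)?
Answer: -159/52 ≈ -3.0577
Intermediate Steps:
(357 - 198)/((-5 - 3*(-2)) - 53) = 159/((-5 + 6) - 53) = 159/(1 - 53) = 159/(-52) = 159*(-1/52) = -159/52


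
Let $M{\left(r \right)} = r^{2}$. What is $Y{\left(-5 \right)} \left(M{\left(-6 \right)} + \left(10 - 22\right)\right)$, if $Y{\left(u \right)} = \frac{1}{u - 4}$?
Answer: $- \frac{8}{3} \approx -2.6667$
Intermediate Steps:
$Y{\left(u \right)} = \frac{1}{-4 + u}$
$Y{\left(-5 \right)} \left(M{\left(-6 \right)} + \left(10 - 22\right)\right) = \frac{\left(-6\right)^{2} + \left(10 - 22\right)}{-4 - 5} = \frac{36 - 12}{-9} = \left(- \frac{1}{9}\right) 24 = - \frac{8}{3}$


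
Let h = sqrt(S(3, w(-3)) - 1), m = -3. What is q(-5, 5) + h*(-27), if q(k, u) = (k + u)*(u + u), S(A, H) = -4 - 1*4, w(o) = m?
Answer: -81*I ≈ -81.0*I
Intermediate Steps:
w(o) = -3
S(A, H) = -8 (S(A, H) = -4 - 4 = -8)
q(k, u) = 2*u*(k + u) (q(k, u) = (k + u)*(2*u) = 2*u*(k + u))
h = 3*I (h = sqrt(-8 - 1) = sqrt(-9) = 3*I ≈ 3.0*I)
q(-5, 5) + h*(-27) = 2*5*(-5 + 5) + (3*I)*(-27) = 2*5*0 - 81*I = 0 - 81*I = -81*I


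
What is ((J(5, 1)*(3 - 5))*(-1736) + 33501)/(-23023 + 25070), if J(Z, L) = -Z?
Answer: 16141/2047 ≈ 7.8852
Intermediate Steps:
((J(5, 1)*(3 - 5))*(-1736) + 33501)/(-23023 + 25070) = (((-1*5)*(3 - 5))*(-1736) + 33501)/(-23023 + 25070) = (-5*(-2)*(-1736) + 33501)/2047 = (10*(-1736) + 33501)*(1/2047) = (-17360 + 33501)*(1/2047) = 16141*(1/2047) = 16141/2047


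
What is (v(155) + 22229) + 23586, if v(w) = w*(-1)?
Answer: 45660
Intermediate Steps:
v(w) = -w
(v(155) + 22229) + 23586 = (-1*155 + 22229) + 23586 = (-155 + 22229) + 23586 = 22074 + 23586 = 45660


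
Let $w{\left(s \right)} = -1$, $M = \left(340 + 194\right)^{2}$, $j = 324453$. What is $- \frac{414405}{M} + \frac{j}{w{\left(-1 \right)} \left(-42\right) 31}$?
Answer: $\frac{1703336377}{6875428} \approx 247.74$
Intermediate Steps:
$M = 285156$ ($M = 534^{2} = 285156$)
$- \frac{414405}{M} + \frac{j}{w{\left(-1 \right)} \left(-42\right) 31} = - \frac{414405}{285156} + \frac{324453}{\left(-1\right) \left(-42\right) 31} = \left(-414405\right) \frac{1}{285156} + \frac{324453}{42 \cdot 31} = - \frac{46045}{31684} + \frac{324453}{1302} = - \frac{46045}{31684} + 324453 \cdot \frac{1}{1302} = - \frac{46045}{31684} + \frac{108151}{434} = \frac{1703336377}{6875428}$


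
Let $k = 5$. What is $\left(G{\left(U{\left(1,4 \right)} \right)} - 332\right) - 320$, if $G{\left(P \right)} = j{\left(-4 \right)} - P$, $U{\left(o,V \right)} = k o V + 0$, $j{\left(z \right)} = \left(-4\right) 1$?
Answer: $-676$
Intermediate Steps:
$j{\left(z \right)} = -4$
$U{\left(o,V \right)} = 5 V o$ ($U{\left(o,V \right)} = 5 o V + 0 = 5 V o + 0 = 5 V o$)
$G{\left(P \right)} = -4 - P$
$\left(G{\left(U{\left(1,4 \right)} \right)} - 332\right) - 320 = \left(\left(-4 - 5 \cdot 4 \cdot 1\right) - 332\right) - 320 = \left(\left(-4 - 20\right) - 332\right) - 320 = \left(-24 - 332\right) - 320 = -356 - 320 = -676$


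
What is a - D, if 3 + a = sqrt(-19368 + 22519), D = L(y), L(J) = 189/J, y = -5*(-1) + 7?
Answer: -75/4 + sqrt(3151) ≈ 37.384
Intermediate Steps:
y = 12 (y = 5 + 7 = 12)
D = 63/4 (D = 189/12 = 189*(1/12) = 63/4 ≈ 15.750)
a = -3 + sqrt(3151) (a = -3 + sqrt(-19368 + 22519) = -3 + sqrt(3151) ≈ 53.134)
a - D = (-3 + sqrt(3151)) - 1*63/4 = (-3 + sqrt(3151)) - 63/4 = -75/4 + sqrt(3151)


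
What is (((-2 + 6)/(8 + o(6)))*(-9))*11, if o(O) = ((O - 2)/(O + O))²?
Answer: -3564/73 ≈ -48.822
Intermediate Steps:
o(O) = (-2 + O)²/(4*O²) (o(O) = ((-2 + O)/((2*O)))² = ((-2 + O)*(1/(2*O)))² = ((-2 + O)/(2*O))² = (-2 + O)²/(4*O²))
(((-2 + 6)/(8 + o(6)))*(-9))*11 = (((-2 + 6)/(8 + (¼)*(-2 + 6)²/6²))*(-9))*11 = ((4/(8 + (¼)*(1/36)*4²))*(-9))*11 = ((4/(8 + (¼)*(1/36)*16))*(-9))*11 = ((4/(8 + ⅑))*(-9))*11 = ((4/(73/9))*(-9))*11 = ((4*(9/73))*(-9))*11 = ((36/73)*(-9))*11 = -324/73*11 = -3564/73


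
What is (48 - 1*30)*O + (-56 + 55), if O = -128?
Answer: -2305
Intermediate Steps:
(48 - 1*30)*O + (-56 + 55) = (48 - 1*30)*(-128) + (-56 + 55) = (48 - 30)*(-128) - 1 = 18*(-128) - 1 = -2304 - 1 = -2305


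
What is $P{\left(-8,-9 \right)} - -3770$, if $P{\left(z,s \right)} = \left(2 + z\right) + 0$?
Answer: $3764$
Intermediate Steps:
$P{\left(z,s \right)} = 2 + z$
$P{\left(-8,-9 \right)} - -3770 = \left(2 - 8\right) - -3770 = -6 + 3770 = 3764$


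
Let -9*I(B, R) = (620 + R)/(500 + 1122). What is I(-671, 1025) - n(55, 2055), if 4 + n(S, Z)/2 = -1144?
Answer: 33515363/14598 ≈ 2295.9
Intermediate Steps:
I(B, R) = -310/7299 - R/14598 (I(B, R) = -(620 + R)/(9*(500 + 1122)) = -(620 + R)/(9*1622) = -(310/811 + R/1622)/9 = -310/7299 - R/14598)
n(S, Z) = -2296 (n(S, Z) = -8 + 2*(-1144) = -8 - 2288 = -2296)
I(-671, 1025) - n(55, 2055) = (-310/7299 - 1/14598*1025) - 1*(-2296) = (-310/7299 - 1025/14598) + 2296 = -1645/14598 + 2296 = 33515363/14598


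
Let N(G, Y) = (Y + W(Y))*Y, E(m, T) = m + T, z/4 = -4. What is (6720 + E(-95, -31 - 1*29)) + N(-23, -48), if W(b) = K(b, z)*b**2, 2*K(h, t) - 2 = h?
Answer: 2552485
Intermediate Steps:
z = -16 (z = 4*(-4) = -16)
K(h, t) = 1 + h/2
W(b) = b**2*(1 + b/2) (W(b) = (1 + b/2)*b**2 = b**2*(1 + b/2))
E(m, T) = T + m
N(G, Y) = Y*(Y + Y**2*(2 + Y)/2) (N(G, Y) = (Y + Y**2*(2 + Y)/2)*Y = Y*(Y + Y**2*(2 + Y)/2))
(6720 + E(-95, -31 - 1*29)) + N(-23, -48) = (6720 + ((-31 - 1*29) - 95)) + (1/2)*(-48)**2*(2 - 48*(2 - 48)) = (6720 + ((-31 - 29) - 95)) + (1/2)*2304*(2 - 48*(-46)) = (6720 + (-60 - 95)) + (1/2)*2304*(2 + 2208) = (6720 - 155) + (1/2)*2304*2210 = 6565 + 2545920 = 2552485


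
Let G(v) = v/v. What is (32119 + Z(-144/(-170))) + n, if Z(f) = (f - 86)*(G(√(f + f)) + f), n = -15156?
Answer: 121421309/7225 ≈ 16806.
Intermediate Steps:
G(v) = 1
Z(f) = (1 + f)*(-86 + f) (Z(f) = (f - 86)*(1 + f) = (-86 + f)*(1 + f) = (1 + f)*(-86 + f))
(32119 + Z(-144/(-170))) + n = (32119 + (-86 + (-144/(-170))² - (-12240)/(-170))) - 15156 = (32119 + (-86 + (-144*(-1/170))² - (-12240)*(-1)/170)) - 15156 = (32119 + (-86 + (72/85)² - 85*72/85)) - 15156 = (32119 + (-86 + 5184/7225 - 72)) - 15156 = (32119 - 1136366/7225) - 15156 = 230923409/7225 - 15156 = 121421309/7225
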